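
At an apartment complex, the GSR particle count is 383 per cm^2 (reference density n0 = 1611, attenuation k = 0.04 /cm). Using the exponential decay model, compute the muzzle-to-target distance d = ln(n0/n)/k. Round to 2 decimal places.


GSR distance calculation:
n0/n = 1611 / 383 = 4.206266
ln(n0/n) = 1.436575
d = 1.436575 / 0.04 = 35.91 cm

35.91


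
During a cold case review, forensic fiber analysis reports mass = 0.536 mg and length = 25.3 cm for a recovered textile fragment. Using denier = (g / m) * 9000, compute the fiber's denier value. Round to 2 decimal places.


Denier calculation:
Mass in grams = 0.536 mg / 1000 = 0.000536 g
Length in meters = 25.3 cm / 100 = 0.253 m
Linear density = mass / length = 0.000536 / 0.253 = 0.00211858 g/m
Denier = (g/m) * 9000 = 0.00211858 * 9000 = 19.07

19.07


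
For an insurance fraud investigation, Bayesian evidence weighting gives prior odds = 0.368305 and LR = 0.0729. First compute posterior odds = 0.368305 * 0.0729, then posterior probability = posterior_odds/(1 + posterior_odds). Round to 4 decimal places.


Bayesian evidence evaluation:
Posterior odds = prior_odds * LR = 0.368305 * 0.0729 = 0.02684943
Posterior probability = posterior_odds / (1 + posterior_odds)
= 0.02684943 / (1 + 0.02684943)
= 0.02684943 / 1.02684943
= 0.0261

0.0261


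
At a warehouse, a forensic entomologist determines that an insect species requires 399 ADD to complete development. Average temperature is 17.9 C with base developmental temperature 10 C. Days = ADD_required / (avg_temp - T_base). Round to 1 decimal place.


Insect development time:
Effective temperature = avg_temp - T_base = 17.9 - 10 = 7.9 C
Days = ADD / effective_temp = 399 / 7.9 = 50.5 days

50.5


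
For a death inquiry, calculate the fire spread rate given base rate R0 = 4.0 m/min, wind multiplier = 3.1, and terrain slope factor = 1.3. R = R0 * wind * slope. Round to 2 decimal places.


Fire spread rate calculation:
R = R0 * wind_factor * slope_factor
= 4.0 * 3.1 * 1.3
= 12.4 * 1.3
= 16.12 m/min

16.12


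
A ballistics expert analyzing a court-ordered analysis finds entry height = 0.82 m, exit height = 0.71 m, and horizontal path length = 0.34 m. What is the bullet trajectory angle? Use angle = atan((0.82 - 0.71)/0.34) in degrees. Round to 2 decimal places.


Bullet trajectory angle:
Height difference = 0.82 - 0.71 = 0.11 m
angle = atan(0.11 / 0.34)
angle = atan(0.323529)
angle = 17.93 degrees

17.93


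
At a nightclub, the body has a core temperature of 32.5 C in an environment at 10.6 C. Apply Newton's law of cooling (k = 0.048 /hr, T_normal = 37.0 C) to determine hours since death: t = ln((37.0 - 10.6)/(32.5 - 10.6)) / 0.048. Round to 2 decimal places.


Using Newton's law of cooling:
t = ln((T_normal - T_ambient) / (T_body - T_ambient)) / k
T_normal - T_ambient = 26.4
T_body - T_ambient = 21.9
Ratio = 1.205479
ln(ratio) = 0.186877
t = 0.186877 / 0.048 = 3.89 hours

3.89


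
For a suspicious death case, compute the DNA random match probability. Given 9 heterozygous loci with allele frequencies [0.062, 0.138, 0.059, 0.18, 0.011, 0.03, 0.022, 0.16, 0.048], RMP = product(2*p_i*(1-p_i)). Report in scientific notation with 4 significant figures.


Computing RMP for 9 loci:
Locus 1: 2 * 0.062 * 0.938 = 0.116312
Locus 2: 2 * 0.138 * 0.862 = 0.237912
Locus 3: 2 * 0.059 * 0.941 = 0.111038
Locus 4: 2 * 0.18 * 0.82 = 0.2952
Locus 5: 2 * 0.011 * 0.989 = 0.021758
Locus 6: 2 * 0.03 * 0.97 = 0.0582
Locus 7: 2 * 0.022 * 0.978 = 0.043032
Locus 8: 2 * 0.16 * 0.84 = 0.2688
Locus 9: 2 * 0.048 * 0.952 = 0.091392
RMP = 1.214e-09

1.214e-09


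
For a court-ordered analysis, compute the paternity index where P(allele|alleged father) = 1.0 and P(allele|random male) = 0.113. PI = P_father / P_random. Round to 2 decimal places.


Paternity Index calculation:
PI = P(allele|father) / P(allele|random)
PI = 1.0 / 0.113
PI = 8.85

8.85


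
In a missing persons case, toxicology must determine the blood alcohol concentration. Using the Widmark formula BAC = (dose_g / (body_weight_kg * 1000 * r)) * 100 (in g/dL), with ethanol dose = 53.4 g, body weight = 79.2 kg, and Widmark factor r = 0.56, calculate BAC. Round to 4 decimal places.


Applying the Widmark formula:
BAC = (dose_g / (body_wt * 1000 * r)) * 100
Denominator = 79.2 * 1000 * 0.56 = 44352
BAC = (53.4 / 44352) * 100
BAC = 0.1204 g/dL

0.1204


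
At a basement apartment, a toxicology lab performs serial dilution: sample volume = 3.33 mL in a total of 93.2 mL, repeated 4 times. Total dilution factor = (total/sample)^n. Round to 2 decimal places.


Dilution factor calculation:
Single dilution = V_total / V_sample = 93.2 / 3.33 ≈ 27.987988
Number of dilutions = 4
Total DF = (93.2 / 3.33)^4 (full precision, rounded at the end) = 613601.93

613601.93


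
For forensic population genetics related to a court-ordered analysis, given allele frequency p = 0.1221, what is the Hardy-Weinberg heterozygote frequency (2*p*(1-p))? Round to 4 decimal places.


Hardy-Weinberg heterozygote frequency:
q = 1 - p = 1 - 0.1221 = 0.8779
2pq = 2 * 0.1221 * 0.8779 = 0.2144

0.2144


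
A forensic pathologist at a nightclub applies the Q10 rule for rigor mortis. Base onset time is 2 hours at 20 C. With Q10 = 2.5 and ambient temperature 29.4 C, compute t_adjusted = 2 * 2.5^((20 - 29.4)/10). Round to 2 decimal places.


Rigor mortis time adjustment:
Exponent = (T_ref - T_actual) / 10 = (20 - 29.4) / 10 = -0.94
Q10 factor = 2.5^-0.94 = 0.42261
t_adjusted = 2 * 0.42261 = 0.85 hours

0.85


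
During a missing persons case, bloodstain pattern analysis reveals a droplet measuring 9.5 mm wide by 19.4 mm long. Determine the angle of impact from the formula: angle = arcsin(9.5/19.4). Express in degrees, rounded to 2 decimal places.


Blood spatter impact angle calculation:
width / length = 9.5 / 19.4 = 0.489691
angle = arcsin(0.489691)
angle = 29.32 degrees

29.32


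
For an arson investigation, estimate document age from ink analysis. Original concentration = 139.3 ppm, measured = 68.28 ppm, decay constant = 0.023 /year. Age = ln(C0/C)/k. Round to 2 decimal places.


Document age estimation:
C0/C = 139.3 / 68.28 = 2.040129
ln(C0/C) = 0.713013
t = 0.713013 / 0.023 = 31.00 years

31.00


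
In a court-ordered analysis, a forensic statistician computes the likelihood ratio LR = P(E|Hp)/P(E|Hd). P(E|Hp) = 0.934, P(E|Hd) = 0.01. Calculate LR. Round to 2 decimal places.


Likelihood ratio calculation:
LR = P(E|Hp) / P(E|Hd)
LR = 0.934 / 0.01
LR = 93.40

93.40


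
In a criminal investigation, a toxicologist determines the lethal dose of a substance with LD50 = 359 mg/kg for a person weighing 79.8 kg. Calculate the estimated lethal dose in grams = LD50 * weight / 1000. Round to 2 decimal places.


Lethal dose calculation:
Lethal dose = LD50 * body_weight / 1000
= 359 * 79.8 / 1000
= 28648.2 / 1000
= 28.65 g

28.65


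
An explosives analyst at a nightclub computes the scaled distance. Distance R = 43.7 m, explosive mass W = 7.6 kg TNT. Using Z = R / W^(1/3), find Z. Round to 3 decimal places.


Scaled distance calculation:
W^(1/3) = 7.6^(1/3) = 1.966095
Z = R / W^(1/3) = 43.7 / 1.966095
Z = 22.227 m/kg^(1/3)

22.227


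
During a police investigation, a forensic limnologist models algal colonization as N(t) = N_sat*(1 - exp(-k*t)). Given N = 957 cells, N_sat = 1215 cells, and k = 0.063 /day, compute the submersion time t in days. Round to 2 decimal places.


PMSI from diatom colonization curve:
N / N_sat = 957 / 1215 = 0.787654
1 - N/N_sat = 0.212346
ln(1 - N/N_sat) = -1.549538
t = -ln(1 - N/N_sat) / k = -(-1.549538) / 0.063 = 24.60 days

24.60


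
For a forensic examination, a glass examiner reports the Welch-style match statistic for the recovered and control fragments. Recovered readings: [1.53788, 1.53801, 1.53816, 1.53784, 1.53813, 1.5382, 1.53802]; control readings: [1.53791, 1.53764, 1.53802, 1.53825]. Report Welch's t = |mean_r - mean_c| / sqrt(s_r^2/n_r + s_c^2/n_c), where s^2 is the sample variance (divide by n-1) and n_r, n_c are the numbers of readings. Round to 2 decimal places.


Welch's t-criterion for glass RI comparison:
Recovered mean = sum / n_r = 10.76624 / 7 = 1.5380343
Control mean = sum / n_c = 6.15182 / 4 = 1.537955
Recovered sample variance s_r^2 = 1.91286e-08
Control sample variance s_c^2 = 6.41667e-08
Welch SE (unpooled) = sqrt(s_r^2/n_r + s_c^2/n_c) = sqrt(2.73265e-09 + 1.60417e-08) = sqrt(1.87743e-08) = 0.000137019
|mean_r - mean_c| = 7.92857e-05
t = 7.92857e-05 / 0.000137019 = 0.58

0.58


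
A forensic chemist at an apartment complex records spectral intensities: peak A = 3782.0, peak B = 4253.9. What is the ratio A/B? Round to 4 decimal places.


Spectral peak ratio:
Peak A = 3782.0 counts
Peak B = 4253.9 counts
Ratio = 3782.0 / 4253.9 = 0.8891

0.8891


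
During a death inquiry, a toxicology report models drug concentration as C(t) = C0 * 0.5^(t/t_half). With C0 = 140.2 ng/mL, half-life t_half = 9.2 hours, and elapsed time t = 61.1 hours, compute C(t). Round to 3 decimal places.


Drug concentration decay:
Number of half-lives = t / t_half = 61.1 / 9.2 = 6.641304
Decay factor = 0.5^6.641304 = 0.01001771
C(t) = 140.2 * 0.01001771 = 1.404 ng/mL

1.404


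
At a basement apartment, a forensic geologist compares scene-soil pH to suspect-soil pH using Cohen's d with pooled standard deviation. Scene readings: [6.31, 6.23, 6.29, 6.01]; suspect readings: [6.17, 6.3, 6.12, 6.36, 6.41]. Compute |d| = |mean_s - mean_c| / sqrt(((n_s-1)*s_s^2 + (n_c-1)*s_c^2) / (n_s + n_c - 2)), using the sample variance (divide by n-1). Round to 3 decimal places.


Pooled-variance Cohen's d for soil pH comparison:
Scene mean = 24.84 / 4 = 6.21
Suspect mean = 31.36 / 5 = 6.272
Scene sample variance s_s^2 = 0.018933
Suspect sample variance s_c^2 = 0.01527
Pooled variance = ((n_s-1)*s_s^2 + (n_c-1)*s_c^2) / (n_s + n_c - 2) = 0.01684
Pooled SD = sqrt(0.01684) = 0.129769
Mean difference = -0.062
|d| = |-0.062| / 0.129769 = 0.478

0.478


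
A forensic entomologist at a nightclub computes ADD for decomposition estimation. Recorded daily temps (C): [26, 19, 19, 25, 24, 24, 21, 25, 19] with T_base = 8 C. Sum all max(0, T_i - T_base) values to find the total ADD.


Computing ADD day by day:
Day 1: max(0, 26 - 8) = 18
Day 2: max(0, 19 - 8) = 11
Day 3: max(0, 19 - 8) = 11
Day 4: max(0, 25 - 8) = 17
Day 5: max(0, 24 - 8) = 16
Day 6: max(0, 24 - 8) = 16
Day 7: max(0, 21 - 8) = 13
Day 8: max(0, 25 - 8) = 17
Day 9: max(0, 19 - 8) = 11
Total ADD = 130

130


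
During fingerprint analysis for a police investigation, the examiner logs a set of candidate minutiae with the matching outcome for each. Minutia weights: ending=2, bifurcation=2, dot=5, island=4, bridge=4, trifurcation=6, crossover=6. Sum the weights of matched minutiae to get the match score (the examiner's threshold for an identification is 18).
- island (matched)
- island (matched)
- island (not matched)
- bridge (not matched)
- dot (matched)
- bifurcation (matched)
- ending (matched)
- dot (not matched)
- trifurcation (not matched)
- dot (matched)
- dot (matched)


Weighted minutiae match score:
  island: matched, +4 (running total 4)
  island: matched, +4 (running total 8)
  island: not matched, +0
  bridge: not matched, +0
  dot: matched, +5 (running total 13)
  bifurcation: matched, +2 (running total 15)
  ending: matched, +2 (running total 17)
  dot: not matched, +0
  trifurcation: not matched, +0
  dot: matched, +5 (running total 22)
  dot: matched, +5 (running total 27)
Total score = 27
Threshold = 18; verdict = identification

27


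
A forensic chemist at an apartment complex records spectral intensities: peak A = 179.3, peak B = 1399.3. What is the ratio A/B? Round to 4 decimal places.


Spectral peak ratio:
Peak A = 179.3 counts
Peak B = 1399.3 counts
Ratio = 179.3 / 1399.3 = 0.1281

0.1281


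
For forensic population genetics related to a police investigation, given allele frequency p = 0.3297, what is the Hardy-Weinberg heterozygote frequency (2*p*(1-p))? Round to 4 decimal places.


Hardy-Weinberg heterozygote frequency:
q = 1 - p = 1 - 0.3297 = 0.6703
2pq = 2 * 0.3297 * 0.6703 = 0.4420

0.4420


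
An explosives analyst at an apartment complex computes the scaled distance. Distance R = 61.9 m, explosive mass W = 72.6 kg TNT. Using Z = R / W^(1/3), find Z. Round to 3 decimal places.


Scaled distance calculation:
W^(1/3) = 72.6^(1/3) = 4.171692
Z = R / W^(1/3) = 61.9 / 4.171692
Z = 14.838 m/kg^(1/3)

14.838


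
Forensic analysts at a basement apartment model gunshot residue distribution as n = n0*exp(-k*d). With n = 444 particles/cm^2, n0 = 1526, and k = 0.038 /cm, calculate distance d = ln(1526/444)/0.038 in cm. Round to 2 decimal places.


GSR distance calculation:
n0/n = 1526 / 444 = 3.436937
ln(n0/n) = 1.234581
d = 1.234581 / 0.038 = 32.49 cm

32.49


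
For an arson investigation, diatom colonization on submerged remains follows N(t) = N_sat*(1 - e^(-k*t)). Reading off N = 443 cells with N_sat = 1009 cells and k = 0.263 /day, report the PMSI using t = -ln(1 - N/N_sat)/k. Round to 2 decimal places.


PMSI from diatom colonization curve:
N / N_sat = 443 / 1009 = 0.439049
1 - N/N_sat = 0.560951
ln(1 - N/N_sat) = -0.578122
t = -ln(1 - N/N_sat) / k = -(-0.578122) / 0.263 = 2.20 days

2.20


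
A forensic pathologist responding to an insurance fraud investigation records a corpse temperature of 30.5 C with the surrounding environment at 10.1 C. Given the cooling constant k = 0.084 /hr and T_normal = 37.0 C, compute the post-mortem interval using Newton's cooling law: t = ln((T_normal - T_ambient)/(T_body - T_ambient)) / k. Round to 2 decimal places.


Using Newton's law of cooling:
t = ln((T_normal - T_ambient) / (T_body - T_ambient)) / k
T_normal - T_ambient = 26.9
T_body - T_ambient = 20.4
Ratio = 1.318627
ln(ratio) = 0.276591
t = 0.276591 / 0.084 = 3.29 hours

3.29


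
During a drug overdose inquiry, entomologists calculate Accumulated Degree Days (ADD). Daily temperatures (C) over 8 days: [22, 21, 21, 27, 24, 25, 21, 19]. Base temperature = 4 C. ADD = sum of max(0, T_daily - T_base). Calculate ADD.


Computing ADD day by day:
Day 1: max(0, 22 - 4) = 18
Day 2: max(0, 21 - 4) = 17
Day 3: max(0, 21 - 4) = 17
Day 4: max(0, 27 - 4) = 23
Day 5: max(0, 24 - 4) = 20
Day 6: max(0, 25 - 4) = 21
Day 7: max(0, 21 - 4) = 17
Day 8: max(0, 19 - 4) = 15
Total ADD = 148

148


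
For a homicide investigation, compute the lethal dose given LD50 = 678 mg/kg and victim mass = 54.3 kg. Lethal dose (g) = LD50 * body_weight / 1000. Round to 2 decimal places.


Lethal dose calculation:
Lethal dose = LD50 * body_weight / 1000
= 678 * 54.3 / 1000
= 36815.4 / 1000
= 36.82 g

36.82


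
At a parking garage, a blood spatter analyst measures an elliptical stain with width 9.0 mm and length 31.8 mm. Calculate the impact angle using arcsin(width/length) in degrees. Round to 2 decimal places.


Blood spatter impact angle calculation:
width / length = 9.0 / 31.8 = 0.283019
angle = arcsin(0.283019)
angle = 16.44 degrees

16.44


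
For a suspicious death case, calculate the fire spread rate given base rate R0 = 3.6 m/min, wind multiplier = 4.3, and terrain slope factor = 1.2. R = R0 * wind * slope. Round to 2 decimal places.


Fire spread rate calculation:
R = R0 * wind_factor * slope_factor
= 3.6 * 4.3 * 1.2
= 15.48 * 1.2
= 18.58 m/min

18.58


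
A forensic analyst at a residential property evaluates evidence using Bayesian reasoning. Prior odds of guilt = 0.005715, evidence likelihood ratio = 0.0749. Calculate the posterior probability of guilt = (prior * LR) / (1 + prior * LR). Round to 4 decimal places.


Bayesian evidence evaluation:
Posterior odds = prior_odds * LR = 0.005715 * 0.0749 = 0.0004280535
Posterior probability = posterior_odds / (1 + posterior_odds)
= 0.0004280535 / (1 + 0.0004280535)
= 0.0004280535 / 1.0004280535
= 0.0004

0.0004


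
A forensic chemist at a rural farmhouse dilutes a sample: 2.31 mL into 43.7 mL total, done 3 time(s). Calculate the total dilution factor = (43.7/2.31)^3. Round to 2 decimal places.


Dilution factor calculation:
Single dilution = V_total / V_sample = 43.7 / 2.31 ≈ 18.917749
Number of dilutions = 3
Total DF = (43.7 / 2.31)^3 (full precision, rounded at the end) = 6770.31

6770.31


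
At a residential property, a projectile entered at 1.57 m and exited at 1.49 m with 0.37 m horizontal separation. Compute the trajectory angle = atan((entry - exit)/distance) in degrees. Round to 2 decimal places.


Bullet trajectory angle:
Height difference = 1.57 - 1.49 = 0.08 m
angle = atan(0.08 / 0.37)
angle = atan(0.216216)
angle = 12.20 degrees

12.20


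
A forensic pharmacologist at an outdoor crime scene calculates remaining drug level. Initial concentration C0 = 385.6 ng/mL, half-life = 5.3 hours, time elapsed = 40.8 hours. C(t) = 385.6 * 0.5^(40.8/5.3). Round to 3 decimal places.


Drug concentration decay:
Number of half-lives = t / t_half = 40.8 / 5.3 = 7.698113
Decay factor = 0.5^7.698113 = 0.00481545
C(t) = 385.6 * 0.00481545 = 1.857 ng/mL

1.857


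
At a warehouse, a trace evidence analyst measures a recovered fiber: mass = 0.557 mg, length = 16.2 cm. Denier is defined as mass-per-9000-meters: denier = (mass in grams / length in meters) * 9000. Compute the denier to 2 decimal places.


Denier calculation:
Mass in grams = 0.557 mg / 1000 = 0.000557 g
Length in meters = 16.2 cm / 100 = 0.162 m
Linear density = mass / length = 0.000557 / 0.162 = 0.00343827 g/m
Denier = (g/m) * 9000 = 0.00343827 * 9000 = 30.94

30.94


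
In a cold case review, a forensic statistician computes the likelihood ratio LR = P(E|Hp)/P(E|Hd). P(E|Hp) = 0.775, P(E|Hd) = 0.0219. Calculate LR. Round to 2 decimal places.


Likelihood ratio calculation:
LR = P(E|Hp) / P(E|Hd)
LR = 0.775 / 0.0219
LR = 35.39

35.39


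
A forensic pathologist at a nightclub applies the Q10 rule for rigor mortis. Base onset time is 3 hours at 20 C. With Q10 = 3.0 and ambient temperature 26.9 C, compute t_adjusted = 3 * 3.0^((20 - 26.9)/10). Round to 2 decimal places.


Rigor mortis time adjustment:
Exponent = (T_ref - T_actual) / 10 = (20 - 26.9) / 10 = -0.69
Q10 factor = 3.0^-0.69 = 0.46858
t_adjusted = 3 * 0.46858 = 1.41 hours

1.41


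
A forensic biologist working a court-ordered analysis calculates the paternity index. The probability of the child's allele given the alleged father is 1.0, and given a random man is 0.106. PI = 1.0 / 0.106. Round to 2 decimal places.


Paternity Index calculation:
PI = P(allele|father) / P(allele|random)
PI = 1.0 / 0.106
PI = 9.43

9.43


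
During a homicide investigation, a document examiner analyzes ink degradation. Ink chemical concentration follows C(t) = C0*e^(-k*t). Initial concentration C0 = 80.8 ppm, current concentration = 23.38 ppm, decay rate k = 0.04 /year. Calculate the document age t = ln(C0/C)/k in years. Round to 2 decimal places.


Document age estimation:
C0/C = 80.8 / 23.38 = 3.455945
ln(C0/C) = 1.240096
t = 1.240096 / 0.04 = 31.00 years

31.00


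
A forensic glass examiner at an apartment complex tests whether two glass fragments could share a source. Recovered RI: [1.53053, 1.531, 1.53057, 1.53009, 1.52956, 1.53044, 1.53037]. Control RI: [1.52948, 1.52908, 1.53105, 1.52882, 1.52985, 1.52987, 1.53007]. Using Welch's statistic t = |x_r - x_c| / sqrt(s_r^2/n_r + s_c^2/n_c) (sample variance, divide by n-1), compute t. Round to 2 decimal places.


Welch's t-criterion for glass RI comparison:
Recovered mean = sum / n_r = 10.71256 / 7 = 1.5303657
Control mean = sum / n_c = 10.70822 / 7 = 1.5297457
Recovered sample variance s_r^2 = 2.00295e-07
Control sample variance s_c^2 = 5.33895e-07
Welch SE (unpooled) = sqrt(s_r^2/n_r + s_c^2/n_c) = sqrt(2.86136e-08 + 7.62707e-08) = sqrt(1.04884e-07) = 0.000323858
|mean_r - mean_c| = 0.00062
t = 0.00062 / 0.000323858 = 1.91

1.91


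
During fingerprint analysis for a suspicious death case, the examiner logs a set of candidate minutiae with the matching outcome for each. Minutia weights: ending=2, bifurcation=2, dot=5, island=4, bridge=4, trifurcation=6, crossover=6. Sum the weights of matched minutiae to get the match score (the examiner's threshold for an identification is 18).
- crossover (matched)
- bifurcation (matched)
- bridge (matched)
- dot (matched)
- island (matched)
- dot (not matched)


Weighted minutiae match score:
  crossover: matched, +6 (running total 6)
  bifurcation: matched, +2 (running total 8)
  bridge: matched, +4 (running total 12)
  dot: matched, +5 (running total 17)
  island: matched, +4 (running total 21)
  dot: not matched, +0
Total score = 21
Threshold = 18; verdict = identification

21


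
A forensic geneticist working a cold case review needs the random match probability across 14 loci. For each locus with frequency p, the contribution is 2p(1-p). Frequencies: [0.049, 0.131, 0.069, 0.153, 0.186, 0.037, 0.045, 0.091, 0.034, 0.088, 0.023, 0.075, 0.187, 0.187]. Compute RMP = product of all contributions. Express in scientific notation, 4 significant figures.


Computing RMP for 14 loci:
Locus 1: 2 * 0.049 * 0.951 = 0.093198
Locus 2: 2 * 0.131 * 0.869 = 0.227678
Locus 3: 2 * 0.069 * 0.931 = 0.128478
Locus 4: 2 * 0.153 * 0.847 = 0.259182
Locus 5: 2 * 0.186 * 0.814 = 0.302808
Locus 6: 2 * 0.037 * 0.963 = 0.071262
Locus 7: 2 * 0.045 * 0.955 = 0.08595
Locus 8: 2 * 0.091 * 0.909 = 0.165438
Locus 9: 2 * 0.034 * 0.966 = 0.065688
Locus 10: 2 * 0.088 * 0.912 = 0.160512
Locus 11: 2 * 0.023 * 0.977 = 0.044942
Locus 12: 2 * 0.075 * 0.925 = 0.13875
Locus 13: 2 * 0.187 * 0.813 = 0.304062
Locus 14: 2 * 0.187 * 0.813 = 0.304062
RMP = 1.318e-12

1.318e-12


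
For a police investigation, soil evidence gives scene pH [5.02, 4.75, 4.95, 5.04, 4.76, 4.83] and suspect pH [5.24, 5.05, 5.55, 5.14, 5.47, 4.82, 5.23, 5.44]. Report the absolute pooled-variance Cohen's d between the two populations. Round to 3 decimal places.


Pooled-variance Cohen's d for soil pH comparison:
Scene mean = 29.35 / 6 = 4.891667
Suspect mean = 41.94 / 8 = 5.2425
Scene sample variance s_s^2 = 0.016617
Suspect sample variance s_c^2 = 0.058793
Pooled variance = ((n_s-1)*s_s^2 + (n_c-1)*s_c^2) / (n_s + n_c - 2) = 0.041219
Pooled SD = sqrt(0.041219) = 0.203025
Mean difference = -0.350833
|d| = |-0.350833| / 0.203025 = 1.728

1.728


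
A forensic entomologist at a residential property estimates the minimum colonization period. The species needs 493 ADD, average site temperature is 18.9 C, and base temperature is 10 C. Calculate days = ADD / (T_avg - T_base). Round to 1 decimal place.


Insect development time:
Effective temperature = avg_temp - T_base = 18.9 - 10 = 8.9 C
Days = ADD / effective_temp = 493 / 8.9 = 55.4 days

55.4


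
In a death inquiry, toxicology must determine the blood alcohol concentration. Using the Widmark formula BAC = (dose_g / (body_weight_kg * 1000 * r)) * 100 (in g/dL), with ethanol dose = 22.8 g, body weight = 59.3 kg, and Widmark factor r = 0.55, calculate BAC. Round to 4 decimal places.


Applying the Widmark formula:
BAC = (dose_g / (body_wt * 1000 * r)) * 100
Denominator = 59.3 * 1000 * 0.55 = 32615
BAC = (22.8 / 32615) * 100
BAC = 0.0699 g/dL

0.0699


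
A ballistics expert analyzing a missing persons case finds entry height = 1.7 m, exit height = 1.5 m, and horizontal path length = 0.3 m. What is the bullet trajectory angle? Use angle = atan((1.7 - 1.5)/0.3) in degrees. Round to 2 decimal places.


Bullet trajectory angle:
Height difference = 1.7 - 1.5 = 0.2 m
angle = atan(0.2 / 0.3)
angle = atan(0.666667)
angle = 33.69 degrees

33.69


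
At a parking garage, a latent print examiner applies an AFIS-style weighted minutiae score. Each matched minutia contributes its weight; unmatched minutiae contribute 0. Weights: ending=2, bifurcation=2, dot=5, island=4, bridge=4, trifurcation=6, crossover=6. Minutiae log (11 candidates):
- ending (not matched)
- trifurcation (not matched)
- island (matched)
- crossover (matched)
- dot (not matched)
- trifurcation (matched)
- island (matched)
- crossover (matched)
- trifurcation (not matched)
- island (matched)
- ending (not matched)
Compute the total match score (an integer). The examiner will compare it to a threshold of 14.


Weighted minutiae match score:
  ending: not matched, +0
  trifurcation: not matched, +0
  island: matched, +4 (running total 4)
  crossover: matched, +6 (running total 10)
  dot: not matched, +0
  trifurcation: matched, +6 (running total 16)
  island: matched, +4 (running total 20)
  crossover: matched, +6 (running total 26)
  trifurcation: not matched, +0
  island: matched, +4 (running total 30)
  ending: not matched, +0
Total score = 30
Threshold = 14; verdict = identification

30


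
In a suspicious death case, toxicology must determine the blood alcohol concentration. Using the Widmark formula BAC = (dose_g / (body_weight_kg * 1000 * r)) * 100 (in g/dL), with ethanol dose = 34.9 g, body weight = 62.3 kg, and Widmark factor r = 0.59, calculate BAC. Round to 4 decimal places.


Applying the Widmark formula:
BAC = (dose_g / (body_wt * 1000 * r)) * 100
Denominator = 62.3 * 1000 * 0.59 = 36757
BAC = (34.9 / 36757) * 100
BAC = 0.0949 g/dL

0.0949


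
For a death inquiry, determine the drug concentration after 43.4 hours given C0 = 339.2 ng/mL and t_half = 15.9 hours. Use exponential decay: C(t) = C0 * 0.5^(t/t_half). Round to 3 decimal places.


Drug concentration decay:
Number of half-lives = t / t_half = 43.4 / 15.9 = 2.72956
Decay factor = 0.5^2.72956 = 0.15077195
C(t) = 339.2 * 0.15077195 = 51.142 ng/mL

51.142


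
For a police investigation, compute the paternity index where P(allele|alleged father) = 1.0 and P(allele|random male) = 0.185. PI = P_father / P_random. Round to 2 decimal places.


Paternity Index calculation:
PI = P(allele|father) / P(allele|random)
PI = 1.0 / 0.185
PI = 5.41

5.41


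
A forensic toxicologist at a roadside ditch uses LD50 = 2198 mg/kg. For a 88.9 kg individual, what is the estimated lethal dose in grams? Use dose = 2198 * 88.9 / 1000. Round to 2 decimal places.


Lethal dose calculation:
Lethal dose = LD50 * body_weight / 1000
= 2198 * 88.9 / 1000
= 195402.2 / 1000
= 195.40 g

195.40


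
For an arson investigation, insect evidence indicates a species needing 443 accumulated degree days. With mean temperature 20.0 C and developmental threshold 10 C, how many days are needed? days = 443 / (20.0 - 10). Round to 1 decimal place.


Insect development time:
Effective temperature = avg_temp - T_base = 20.0 - 10 = 10.0 C
Days = ADD / effective_temp = 443 / 10.0 = 44.3 days

44.3


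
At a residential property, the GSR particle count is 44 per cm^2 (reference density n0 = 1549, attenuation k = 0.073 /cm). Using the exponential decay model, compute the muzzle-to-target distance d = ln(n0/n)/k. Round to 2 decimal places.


GSR distance calculation:
n0/n = 1549 / 44 = 35.204545
ln(n0/n) = 3.561175
d = 3.561175 / 0.073 = 48.78 cm

48.78


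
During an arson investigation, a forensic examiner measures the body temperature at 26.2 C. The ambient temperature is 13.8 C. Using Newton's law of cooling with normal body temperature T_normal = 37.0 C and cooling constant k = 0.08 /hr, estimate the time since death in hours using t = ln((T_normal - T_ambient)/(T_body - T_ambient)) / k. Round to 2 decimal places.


Using Newton's law of cooling:
t = ln((T_normal - T_ambient) / (T_body - T_ambient)) / k
T_normal - T_ambient = 23.2
T_body - T_ambient = 12.4
Ratio = 1.870968
ln(ratio) = 0.626456
t = 0.626456 / 0.08 = 7.83 hours

7.83


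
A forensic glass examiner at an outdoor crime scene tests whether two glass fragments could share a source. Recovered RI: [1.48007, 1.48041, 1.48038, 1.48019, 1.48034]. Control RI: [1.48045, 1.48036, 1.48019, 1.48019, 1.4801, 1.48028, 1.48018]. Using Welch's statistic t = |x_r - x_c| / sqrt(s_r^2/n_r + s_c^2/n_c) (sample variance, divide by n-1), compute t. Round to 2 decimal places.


Welch's t-criterion for glass RI comparison:
Recovered mean = sum / n_r = 7.40139 / 5 = 1.480278
Control mean = sum / n_c = 10.36175 / 7 = 1.48025
Recovered sample variance s_r^2 = 2.067e-08
Control sample variance s_c^2 = 1.46e-08
Welch SE (unpooled) = sqrt(s_r^2/n_r + s_c^2/n_c) = sqrt(4.134e-09 + 2.08571e-09) = sqrt(6.21971e-09) = 7.88651e-05
|mean_r - mean_c| = 2.8e-05
t = 2.8e-05 / 7.88651e-05 = 0.36

0.36


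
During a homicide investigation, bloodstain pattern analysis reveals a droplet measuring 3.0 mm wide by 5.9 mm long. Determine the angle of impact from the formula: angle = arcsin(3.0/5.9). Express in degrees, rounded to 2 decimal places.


Blood spatter impact angle calculation:
width / length = 3.0 / 5.9 = 0.508475
angle = arcsin(0.508475)
angle = 30.56 degrees

30.56


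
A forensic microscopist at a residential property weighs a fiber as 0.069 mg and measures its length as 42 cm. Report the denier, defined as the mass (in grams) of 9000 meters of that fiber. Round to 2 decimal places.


Denier calculation:
Mass in grams = 0.069 mg / 1000 = 0.000069 g
Length in meters = 42 cm / 100 = 0.42 m
Linear density = mass / length = 0.000069 / 0.42 = 0.00016429 g/m
Denier = (g/m) * 9000 = 0.00016429 * 9000 = 1.48

1.48


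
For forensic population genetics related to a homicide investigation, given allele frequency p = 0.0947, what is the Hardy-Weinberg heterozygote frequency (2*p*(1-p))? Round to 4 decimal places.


Hardy-Weinberg heterozygote frequency:
q = 1 - p = 1 - 0.0947 = 0.9053
2pq = 2 * 0.0947 * 0.9053 = 0.1715

0.1715


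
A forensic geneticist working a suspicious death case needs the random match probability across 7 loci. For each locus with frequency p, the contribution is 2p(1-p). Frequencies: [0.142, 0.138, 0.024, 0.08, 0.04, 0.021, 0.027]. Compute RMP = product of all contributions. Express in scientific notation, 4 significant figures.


Computing RMP for 7 loci:
Locus 1: 2 * 0.142 * 0.858 = 0.243672
Locus 2: 2 * 0.138 * 0.862 = 0.237912
Locus 3: 2 * 0.024 * 0.976 = 0.046848
Locus 4: 2 * 0.08 * 0.92 = 0.1472
Locus 5: 2 * 0.04 * 0.96 = 0.0768
Locus 6: 2 * 0.021 * 0.979 = 0.041118
Locus 7: 2 * 0.027 * 0.973 = 0.052542
RMP = 6.633e-08

6.633e-08


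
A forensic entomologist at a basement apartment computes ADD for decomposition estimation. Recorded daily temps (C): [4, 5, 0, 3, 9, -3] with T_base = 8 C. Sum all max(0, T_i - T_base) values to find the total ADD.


Computing ADD day by day:
Day 1: max(0, 4 - 8) = 0
Day 2: max(0, 5 - 8) = 0
Day 3: max(0, 0 - 8) = 0
Day 4: max(0, 3 - 8) = 0
Day 5: max(0, 9 - 8) = 1
Day 6: max(0, -3 - 8) = 0
Total ADD = 1

1


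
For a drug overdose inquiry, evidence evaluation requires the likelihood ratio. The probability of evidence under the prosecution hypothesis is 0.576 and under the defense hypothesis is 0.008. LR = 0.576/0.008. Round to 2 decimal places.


Likelihood ratio calculation:
LR = P(E|Hp) / P(E|Hd)
LR = 0.576 / 0.008
LR = 72.00

72.00


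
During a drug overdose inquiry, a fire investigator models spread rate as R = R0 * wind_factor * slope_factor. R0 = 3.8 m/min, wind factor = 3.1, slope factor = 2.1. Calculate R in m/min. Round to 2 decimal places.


Fire spread rate calculation:
R = R0 * wind_factor * slope_factor
= 3.8 * 3.1 * 2.1
= 11.78 * 2.1
= 24.74 m/min

24.74


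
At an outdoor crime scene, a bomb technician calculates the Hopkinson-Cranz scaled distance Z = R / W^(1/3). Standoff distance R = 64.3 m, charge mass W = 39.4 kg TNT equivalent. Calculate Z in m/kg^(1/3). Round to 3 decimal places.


Scaled distance calculation:
W^(1/3) = 39.4^(1/3) = 3.402766
Z = R / W^(1/3) = 64.3 / 3.402766
Z = 18.896 m/kg^(1/3)

18.896


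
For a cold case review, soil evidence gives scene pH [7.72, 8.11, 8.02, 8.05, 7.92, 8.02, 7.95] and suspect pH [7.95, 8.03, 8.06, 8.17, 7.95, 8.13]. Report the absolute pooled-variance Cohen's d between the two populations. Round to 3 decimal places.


Pooled-variance Cohen's d for soil pH comparison:
Scene mean = 55.79 / 7 = 7.97
Suspect mean = 48.29 / 6 = 8.048333
Scene sample variance s_s^2 = 0.016067
Suspect sample variance s_c^2 = 0.008257
Pooled variance = ((n_s-1)*s_s^2 + (n_c-1)*s_c^2) / (n_s + n_c - 2) = 0.012517
Pooled SD = sqrt(0.012517) = 0.111879
Mean difference = -0.078333
|d| = |-0.078333| / 0.111879 = 0.700

0.700


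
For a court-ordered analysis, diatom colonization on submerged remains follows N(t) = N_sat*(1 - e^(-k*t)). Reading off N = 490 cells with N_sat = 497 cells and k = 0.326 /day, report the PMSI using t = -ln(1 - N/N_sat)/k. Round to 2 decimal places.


PMSI from diatom colonization curve:
N / N_sat = 490 / 497 = 0.985915
1 - N/N_sat = 0.014085
ln(1 - N/N_sat) = -4.262645
t = -ln(1 - N/N_sat) / k = -(-4.262645) / 0.326 = 13.08 days

13.08


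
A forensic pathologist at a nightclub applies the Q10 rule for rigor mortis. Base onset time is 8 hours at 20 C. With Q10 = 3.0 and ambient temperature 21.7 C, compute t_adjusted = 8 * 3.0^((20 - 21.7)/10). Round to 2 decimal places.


Rigor mortis time adjustment:
Exponent = (T_ref - T_actual) / 10 = (20 - 21.7) / 10 = -0.17
Q10 factor = 3.0^-0.17 = 0.82964
t_adjusted = 8 * 0.82964 = 6.64 hours

6.64


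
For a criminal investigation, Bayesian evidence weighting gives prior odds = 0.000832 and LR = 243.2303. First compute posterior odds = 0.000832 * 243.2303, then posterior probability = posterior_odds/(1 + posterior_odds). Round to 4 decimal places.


Bayesian evidence evaluation:
Posterior odds = prior_odds * LR = 0.000832 * 243.2303 = 0.2023676
Posterior probability = posterior_odds / (1 + posterior_odds)
= 0.2023676 / (1 + 0.2023676)
= 0.2023676 / 1.2023676
= 0.1683

0.1683


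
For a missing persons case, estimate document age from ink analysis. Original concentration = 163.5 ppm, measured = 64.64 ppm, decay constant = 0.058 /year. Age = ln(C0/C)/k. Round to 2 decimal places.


Document age estimation:
C0/C = 163.5 / 64.64 = 2.529394
ln(C0/C) = 0.92798
t = 0.92798 / 0.058 = 16.00 years

16.00


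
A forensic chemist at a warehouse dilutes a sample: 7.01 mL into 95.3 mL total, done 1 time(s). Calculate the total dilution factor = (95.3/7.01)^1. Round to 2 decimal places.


Dilution factor calculation:
Single dilution = V_total / V_sample = 95.3 / 7.01 ≈ 13.594864
Number of dilutions = 1
Total DF = (95.3 / 7.01)^1 (full precision, rounded at the end) = 13.59

13.59


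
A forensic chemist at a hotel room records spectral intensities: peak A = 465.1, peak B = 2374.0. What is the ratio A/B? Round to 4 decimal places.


Spectral peak ratio:
Peak A = 465.1 counts
Peak B = 2374.0 counts
Ratio = 465.1 / 2374.0 = 0.1959

0.1959


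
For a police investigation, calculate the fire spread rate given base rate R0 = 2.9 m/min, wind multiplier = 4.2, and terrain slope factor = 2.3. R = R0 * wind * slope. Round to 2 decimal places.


Fire spread rate calculation:
R = R0 * wind_factor * slope_factor
= 2.9 * 4.2 * 2.3
= 12.18 * 2.3
= 28.01 m/min

28.01


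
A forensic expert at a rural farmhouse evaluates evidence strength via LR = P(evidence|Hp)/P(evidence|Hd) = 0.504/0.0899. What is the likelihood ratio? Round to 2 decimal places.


Likelihood ratio calculation:
LR = P(E|Hp) / P(E|Hd)
LR = 0.504 / 0.0899
LR = 5.61

5.61


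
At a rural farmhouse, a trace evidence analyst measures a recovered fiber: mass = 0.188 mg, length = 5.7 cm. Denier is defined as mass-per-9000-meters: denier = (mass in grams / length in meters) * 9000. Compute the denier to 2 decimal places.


Denier calculation:
Mass in grams = 0.188 mg / 1000 = 0.000188 g
Length in meters = 5.7 cm / 100 = 0.057 m
Linear density = mass / length = 0.000188 / 0.057 = 0.00329825 g/m
Denier = (g/m) * 9000 = 0.00329825 * 9000 = 29.68

29.68


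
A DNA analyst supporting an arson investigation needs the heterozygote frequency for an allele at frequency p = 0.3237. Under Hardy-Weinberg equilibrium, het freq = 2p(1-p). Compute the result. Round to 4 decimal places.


Hardy-Weinberg heterozygote frequency:
q = 1 - p = 1 - 0.3237 = 0.6763
2pq = 2 * 0.3237 * 0.6763 = 0.4378

0.4378


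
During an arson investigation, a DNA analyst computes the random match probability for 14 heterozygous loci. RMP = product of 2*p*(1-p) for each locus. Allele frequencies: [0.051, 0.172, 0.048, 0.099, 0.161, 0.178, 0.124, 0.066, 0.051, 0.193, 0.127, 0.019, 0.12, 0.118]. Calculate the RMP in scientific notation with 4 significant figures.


Computing RMP for 14 loci:
Locus 1: 2 * 0.051 * 0.949 = 0.096798
Locus 2: 2 * 0.172 * 0.828 = 0.284832
Locus 3: 2 * 0.048 * 0.952 = 0.091392
Locus 4: 2 * 0.099 * 0.901 = 0.178398
Locus 5: 2 * 0.161 * 0.839 = 0.270158
Locus 6: 2 * 0.178 * 0.822 = 0.292632
Locus 7: 2 * 0.124 * 0.876 = 0.217248
Locus 8: 2 * 0.066 * 0.934 = 0.123288
Locus 9: 2 * 0.051 * 0.949 = 0.096798
Locus 10: 2 * 0.193 * 0.807 = 0.311502
Locus 11: 2 * 0.127 * 0.873 = 0.221742
Locus 12: 2 * 0.019 * 0.981 = 0.037278
Locus 13: 2 * 0.12 * 0.88 = 0.2112
Locus 14: 2 * 0.118 * 0.882 = 0.208152
RMP = 1.043e-11

1.043e-11


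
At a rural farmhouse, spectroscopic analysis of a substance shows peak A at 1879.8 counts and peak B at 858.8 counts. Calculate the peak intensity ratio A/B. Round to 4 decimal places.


Spectral peak ratio:
Peak A = 1879.8 counts
Peak B = 858.8 counts
Ratio = 1879.8 / 858.8 = 2.1889

2.1889


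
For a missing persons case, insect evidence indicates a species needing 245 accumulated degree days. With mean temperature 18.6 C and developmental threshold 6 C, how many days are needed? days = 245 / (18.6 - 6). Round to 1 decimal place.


Insect development time:
Effective temperature = avg_temp - T_base = 18.6 - 6 = 12.6 C
Days = ADD / effective_temp = 245 / 12.6 = 19.4 days

19.4


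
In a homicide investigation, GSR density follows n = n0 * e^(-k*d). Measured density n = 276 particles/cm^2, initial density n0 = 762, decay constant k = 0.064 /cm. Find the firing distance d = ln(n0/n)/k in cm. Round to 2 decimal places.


GSR distance calculation:
n0/n = 762 / 276 = 2.76087
ln(n0/n) = 1.015546
d = 1.015546 / 0.064 = 15.87 cm

15.87


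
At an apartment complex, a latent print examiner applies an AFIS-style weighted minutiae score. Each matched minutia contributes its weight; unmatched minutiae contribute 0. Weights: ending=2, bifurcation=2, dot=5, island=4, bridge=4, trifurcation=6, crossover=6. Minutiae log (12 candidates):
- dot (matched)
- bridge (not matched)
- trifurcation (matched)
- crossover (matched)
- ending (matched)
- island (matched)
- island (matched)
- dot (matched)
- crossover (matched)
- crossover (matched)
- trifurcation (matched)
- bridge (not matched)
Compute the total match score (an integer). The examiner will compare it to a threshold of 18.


Weighted minutiae match score:
  dot: matched, +5 (running total 5)
  bridge: not matched, +0
  trifurcation: matched, +6 (running total 11)
  crossover: matched, +6 (running total 17)
  ending: matched, +2 (running total 19)
  island: matched, +4 (running total 23)
  island: matched, +4 (running total 27)
  dot: matched, +5 (running total 32)
  crossover: matched, +6 (running total 38)
  crossover: matched, +6 (running total 44)
  trifurcation: matched, +6 (running total 50)
  bridge: not matched, +0
Total score = 50
Threshold = 18; verdict = identification

50


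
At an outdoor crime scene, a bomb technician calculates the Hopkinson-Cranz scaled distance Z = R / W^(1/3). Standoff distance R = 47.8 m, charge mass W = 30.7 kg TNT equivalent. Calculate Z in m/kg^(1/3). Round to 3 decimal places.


Scaled distance calculation:
W^(1/3) = 30.7^(1/3) = 3.131214
Z = R / W^(1/3) = 47.8 / 3.131214
Z = 15.266 m/kg^(1/3)

15.266


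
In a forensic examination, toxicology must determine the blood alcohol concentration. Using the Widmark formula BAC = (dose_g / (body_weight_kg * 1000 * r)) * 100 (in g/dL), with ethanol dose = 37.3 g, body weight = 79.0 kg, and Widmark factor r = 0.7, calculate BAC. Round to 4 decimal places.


Applying the Widmark formula:
BAC = (dose_g / (body_wt * 1000 * r)) * 100
Denominator = 79.0 * 1000 * 0.7 = 55300
BAC = (37.3 / 55300) * 100
BAC = 0.0675 g/dL

0.0675


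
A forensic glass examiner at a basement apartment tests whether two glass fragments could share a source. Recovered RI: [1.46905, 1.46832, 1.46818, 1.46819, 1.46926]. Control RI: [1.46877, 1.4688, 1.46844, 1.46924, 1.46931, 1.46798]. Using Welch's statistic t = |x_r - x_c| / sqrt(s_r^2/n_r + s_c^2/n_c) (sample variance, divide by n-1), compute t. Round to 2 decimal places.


Welch's t-criterion for glass RI comparison:
Recovered mean = sum / n_r = 7.343 / 5 = 1.4686
Control mean = sum / n_c = 8.81254 / 6 = 1.4687567
Recovered sample variance s_r^2 = 2.6525e-07
Control sample variance s_c^2 = 2.49067e-07
Welch SE (unpooled) = sqrt(s_r^2/n_r + s_c^2/n_c) = sqrt(5.305e-08 + 4.15111e-08) = sqrt(9.45611e-08) = 0.000307508
|mean_r - mean_c| = 0.000156667
t = 0.000156667 / 0.000307508 = 0.51

0.51
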